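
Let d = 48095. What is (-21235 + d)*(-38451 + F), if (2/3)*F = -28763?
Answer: -2191655130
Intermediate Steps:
F = -86289/2 (F = (3/2)*(-28763) = -86289/2 ≈ -43145.)
(-21235 + d)*(-38451 + F) = (-21235 + 48095)*(-38451 - 86289/2) = 26860*(-163191/2) = -2191655130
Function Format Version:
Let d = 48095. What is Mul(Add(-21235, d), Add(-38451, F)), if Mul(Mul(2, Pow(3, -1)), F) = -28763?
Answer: -2191655130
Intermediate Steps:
F = Rational(-86289, 2) (F = Mul(Rational(3, 2), -28763) = Rational(-86289, 2) ≈ -43145.)
Mul(Add(-21235, d), Add(-38451, F)) = Mul(Add(-21235, 48095), Add(-38451, Rational(-86289, 2))) = Mul(26860, Rational(-163191, 2)) = -2191655130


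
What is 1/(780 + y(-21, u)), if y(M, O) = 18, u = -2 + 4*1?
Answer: 1/798 ≈ 0.0012531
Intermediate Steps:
u = 2 (u = -2 + 4 = 2)
1/(780 + y(-21, u)) = 1/(780 + 18) = 1/798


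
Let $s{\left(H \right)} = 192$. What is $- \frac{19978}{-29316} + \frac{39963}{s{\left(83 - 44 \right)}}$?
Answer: $\frac{13992751}{67008} \approx 208.82$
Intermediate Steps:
$- \frac{19978}{-29316} + \frac{39963}{s{\left(83 - 44 \right)}} = - \frac{19978}{-29316} + \frac{39963}{192} = \left(-19978\right) \left(- \frac{1}{29316}\right) + 39963 \cdot \frac{1}{192} = \frac{1427}{2094} + \frac{13321}{64} = \frac{13992751}{67008}$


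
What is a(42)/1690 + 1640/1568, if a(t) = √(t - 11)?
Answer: 205/196 + √31/1690 ≈ 1.0492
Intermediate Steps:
a(t) = √(-11 + t)
a(42)/1690 + 1640/1568 = √(-11 + 42)/1690 + 1640/1568 = √31*(1/1690) + 1640*(1/1568) = √31/1690 + 205/196 = 205/196 + √31/1690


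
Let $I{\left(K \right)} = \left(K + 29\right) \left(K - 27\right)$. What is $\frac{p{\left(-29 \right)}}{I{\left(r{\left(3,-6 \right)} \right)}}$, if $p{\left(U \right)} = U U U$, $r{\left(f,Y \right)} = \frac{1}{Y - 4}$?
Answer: $\frac{2438900}{78319} \approx 31.141$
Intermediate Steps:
$r{\left(f,Y \right)} = \frac{1}{-4 + Y}$
$p{\left(U \right)} = U^{3}$ ($p{\left(U \right)} = U^{2} U = U^{3}$)
$I{\left(K \right)} = \left(-27 + K\right) \left(29 + K\right)$ ($I{\left(K \right)} = \left(29 + K\right) \left(-27 + K\right) = \left(-27 + K\right) \left(29 + K\right)$)
$\frac{p{\left(-29 \right)}}{I{\left(r{\left(3,-6 \right)} \right)}} = \frac{\left(-29\right)^{3}}{-783 + \left(\frac{1}{-4 - 6}\right)^{2} + \frac{2}{-4 - 6}} = - \frac{24389}{-783 + \left(\frac{1}{-10}\right)^{2} + \frac{2}{-10}} = - \frac{24389}{-783 + \left(- \frac{1}{10}\right)^{2} + 2 \left(- \frac{1}{10}\right)} = - \frac{24389}{-783 + \frac{1}{100} - \frac{1}{5}} = - \frac{24389}{- \frac{78319}{100}} = \left(-24389\right) \left(- \frac{100}{78319}\right) = \frac{2438900}{78319}$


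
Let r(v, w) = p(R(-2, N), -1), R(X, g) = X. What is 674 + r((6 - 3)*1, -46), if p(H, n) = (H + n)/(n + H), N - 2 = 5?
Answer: 675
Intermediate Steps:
N = 7 (N = 2 + 5 = 7)
p(H, n) = 1 (p(H, n) = (H + n)/(H + n) = 1)
r(v, w) = 1
674 + r((6 - 3)*1, -46) = 674 + 1 = 675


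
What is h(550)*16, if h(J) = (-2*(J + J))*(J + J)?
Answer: -38720000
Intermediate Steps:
h(J) = -8*J**2 (h(J) = (-4*J)*(2*J) = -8*J**2)
h(550)*16 = -8*550**2*16 = -8*302500*16 = -2420000*16 = -38720000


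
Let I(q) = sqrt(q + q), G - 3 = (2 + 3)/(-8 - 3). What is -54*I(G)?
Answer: -108*sqrt(154)/11 ≈ -121.84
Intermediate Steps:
G = 28/11 (G = 3 + (2 + 3)/(-8 - 3) = 3 + 5/(-11) = 3 + 5*(-1/11) = 3 - 5/11 = 28/11 ≈ 2.5455)
I(q) = sqrt(2)*sqrt(q) (I(q) = sqrt(2*q) = sqrt(2)*sqrt(q))
-54*I(G) = -54*sqrt(2)*sqrt(28/11) = -54*sqrt(2)*2*sqrt(77)/11 = -108*sqrt(154)/11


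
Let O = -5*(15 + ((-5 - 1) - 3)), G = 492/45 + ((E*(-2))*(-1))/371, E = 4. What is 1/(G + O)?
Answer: -5565/105986 ≈ -0.052507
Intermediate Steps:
G = 60964/5565 (G = 492/45 + ((4*(-2))*(-1))/371 = 492*(1/45) - 8*(-1)*(1/371) = 164/15 + 8*(1/371) = 164/15 + 8/371 = 60964/5565 ≈ 10.955)
O = -30 (O = -5*(15 + (-6 - 3)) = -5*(15 - 9) = -5*6 = -30)
1/(G + O) = 1/(60964/5565 - 30) = 1/(-105986/5565) = -5565/105986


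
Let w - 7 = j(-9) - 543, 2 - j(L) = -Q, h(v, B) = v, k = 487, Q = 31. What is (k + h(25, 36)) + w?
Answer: 9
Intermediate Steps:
j(L) = 33 (j(L) = 2 - (-1)*31 = 2 - 1*(-31) = 2 + 31 = 33)
w = -503 (w = 7 + (33 - 543) = 7 - 510 = -503)
(k + h(25, 36)) + w = (487 + 25) - 503 = 512 - 503 = 9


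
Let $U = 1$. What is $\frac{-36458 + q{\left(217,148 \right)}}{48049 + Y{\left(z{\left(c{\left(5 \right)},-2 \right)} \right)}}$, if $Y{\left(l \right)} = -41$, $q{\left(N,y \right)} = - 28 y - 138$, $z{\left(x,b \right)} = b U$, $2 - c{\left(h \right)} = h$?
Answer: $- \frac{10185}{12002} \approx -0.84861$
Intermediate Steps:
$c{\left(h \right)} = 2 - h$
$z{\left(x,b \right)} = b$ ($z{\left(x,b \right)} = b 1 = b$)
$q{\left(N,y \right)} = -138 - 28 y$
$\frac{-36458 + q{\left(217,148 \right)}}{48049 + Y{\left(z{\left(c{\left(5 \right)},-2 \right)} \right)}} = \frac{-36458 - 4282}{48049 - 41} = \frac{-36458 - 4282}{48008} = \left(-36458 - 4282\right) \frac{1}{48008} = \left(-40740\right) \frac{1}{48008} = - \frac{10185}{12002}$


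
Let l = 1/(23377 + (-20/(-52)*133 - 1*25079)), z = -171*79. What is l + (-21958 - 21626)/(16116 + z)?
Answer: -28345155/1695419 ≈ -16.719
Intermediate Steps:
z = -13509
l = -13/21461 (l = 1/(23377 + (-20*(-1/52)*133 - 25079)) = 1/(23377 + ((5/13)*133 - 25079)) = 1/(23377 + (665/13 - 25079)) = 1/(23377 - 325362/13) = 1/(-21461/13) = -13/21461 ≈ -0.00060575)
l + (-21958 - 21626)/(16116 + z) = -13/21461 + (-21958 - 21626)/(16116 - 13509) = -13/21461 - 43584/2607 = -13/21461 - 43584*1/2607 = -13/21461 - 14528/869 = -28345155/1695419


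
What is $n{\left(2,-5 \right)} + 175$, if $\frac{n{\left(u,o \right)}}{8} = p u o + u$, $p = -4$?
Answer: $511$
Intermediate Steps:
$n{\left(u,o \right)} = 8 u - 32 o u$ ($n{\left(u,o \right)} = 8 \left(- 4 u o + u\right) = 8 \left(- 4 o u + u\right) = 8 \left(u - 4 o u\right) = 8 u - 32 o u$)
$n{\left(2,-5 \right)} + 175 = 8 \cdot 2 \left(1 - -20\right) + 175 = 8 \cdot 2 \left(1 + 20\right) + 175 = 8 \cdot 2 \cdot 21 + 175 = 336 + 175 = 511$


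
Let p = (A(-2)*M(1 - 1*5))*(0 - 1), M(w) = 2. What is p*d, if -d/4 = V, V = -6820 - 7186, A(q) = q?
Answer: 224096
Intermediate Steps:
V = -14006
d = 56024 (d = -4*(-14006) = 56024)
p = 4 (p = (-2*2)*(0 - 1) = -4*(-1) = 4)
p*d = 4*56024 = 224096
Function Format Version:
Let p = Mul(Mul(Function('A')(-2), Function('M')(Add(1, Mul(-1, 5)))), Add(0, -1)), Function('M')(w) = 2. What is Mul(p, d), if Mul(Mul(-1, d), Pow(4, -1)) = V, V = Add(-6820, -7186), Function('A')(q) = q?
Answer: 224096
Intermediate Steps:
V = -14006
d = 56024 (d = Mul(-4, -14006) = 56024)
p = 4 (p = Mul(Mul(-2, 2), Add(0, -1)) = Mul(-4, -1) = 4)
Mul(p, d) = Mul(4, 56024) = 224096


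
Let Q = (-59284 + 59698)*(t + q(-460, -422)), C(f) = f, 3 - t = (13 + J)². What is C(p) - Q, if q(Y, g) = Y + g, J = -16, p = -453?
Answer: 367179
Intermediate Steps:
t = -6 (t = 3 - (13 - 16)² = 3 - 1*(-3)² = 3 - 1*9 = 3 - 9 = -6)
Q = -367632 (Q = (-59284 + 59698)*(-6 + (-460 - 422)) = 414*(-6 - 882) = 414*(-888) = -367632)
C(p) - Q = -453 - 1*(-367632) = -453 + 367632 = 367179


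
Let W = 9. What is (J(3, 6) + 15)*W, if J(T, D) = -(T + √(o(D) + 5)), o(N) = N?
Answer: 108 - 9*√11 ≈ 78.150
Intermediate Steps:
J(T, D) = -T - √(5 + D) (J(T, D) = -(T + √(D + 5)) = -(T + √(5 + D)) = -T - √(5 + D))
(J(3, 6) + 15)*W = ((-1*3 - √(5 + 6)) + 15)*9 = ((-3 - √11) + 15)*9 = (12 - √11)*9 = 108 - 9*√11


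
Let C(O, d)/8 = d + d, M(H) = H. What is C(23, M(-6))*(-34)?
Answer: 3264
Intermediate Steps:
C(O, d) = 16*d (C(O, d) = 8*(d + d) = 8*(2*d) = 16*d)
C(23, M(-6))*(-34) = (16*(-6))*(-34) = -96*(-34) = 3264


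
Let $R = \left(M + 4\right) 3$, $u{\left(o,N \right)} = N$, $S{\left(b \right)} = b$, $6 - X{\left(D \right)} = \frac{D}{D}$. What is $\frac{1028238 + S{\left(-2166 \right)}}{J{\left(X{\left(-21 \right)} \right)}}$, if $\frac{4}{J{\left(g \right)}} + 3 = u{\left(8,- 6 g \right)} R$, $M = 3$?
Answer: $-162375894$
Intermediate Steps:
$X{\left(D \right)} = 5$ ($X{\left(D \right)} = 6 - \frac{D}{D} = 6 - 1 = 5$)
$R = 21$ ($R = \left(3 + 4\right) 3 = 7 \cdot 3 = 21$)
$J{\left(g \right)} = \frac{4}{-3 - 126 g}$ ($J{\left(g \right)} = \frac{4}{-3 + - 6 g 21} = \frac{4}{-3 - 126 g}$)
$\frac{1028238 + S{\left(-2166 \right)}}{J{\left(X{\left(-21 \right)} \right)}} = \frac{1028238 - 2166}{\left(-4\right) \frac{1}{3 + 126 \cdot 5}} = \frac{1026072}{\left(-4\right) \frac{1}{3 + 630}} = \frac{1026072}{\left(-4\right) \frac{1}{633}} = \frac{1026072}{- \frac{4}{633}} = 1026072 \left(- \frac{633}{4}\right) = -162375894$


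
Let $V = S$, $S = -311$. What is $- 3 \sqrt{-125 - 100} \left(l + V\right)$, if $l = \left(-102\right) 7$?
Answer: $46125 i \approx 46125.0 i$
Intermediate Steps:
$V = -311$
$l = -714$
$- 3 \sqrt{-125 - 100} \left(l + V\right) = - 3 \sqrt{-125 - 100} \left(-714 - 311\right) = - 3 \sqrt{-225} \left(-1025\right) = - 3 \cdot 15 i \left(-1025\right) = - 45 i \left(-1025\right) = 46125 i$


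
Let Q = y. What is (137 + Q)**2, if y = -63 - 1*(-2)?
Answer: 5776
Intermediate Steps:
y = -61 (y = -63 + 2 = -61)
Q = -61
(137 + Q)**2 = (137 - 61)**2 = 76**2 = 5776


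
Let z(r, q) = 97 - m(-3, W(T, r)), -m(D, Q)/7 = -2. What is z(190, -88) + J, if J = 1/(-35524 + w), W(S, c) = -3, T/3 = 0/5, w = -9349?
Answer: 3724458/44873 ≈ 83.000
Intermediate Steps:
T = 0 (T = 3*(0/5) = 3*(0*(⅕)) = 3*0 = 0)
m(D, Q) = 14 (m(D, Q) = -7*(-2) = 14)
z(r, q) = 83 (z(r, q) = 97 - 1*14 = 97 - 14 = 83)
J = -1/44873 (J = 1/(-35524 - 9349) = 1/(-44873) = -1/44873 ≈ -2.2285e-5)
z(190, -88) + J = 83 - 1/44873 = 3724458/44873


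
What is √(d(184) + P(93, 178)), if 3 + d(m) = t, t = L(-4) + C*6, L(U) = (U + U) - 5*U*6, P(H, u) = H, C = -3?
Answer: 2*√46 ≈ 13.565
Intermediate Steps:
L(U) = -28*U (L(U) = 2*U - 30*U = -28*U)
t = 94 (t = -28*(-4) - 3*6 = 112 - 18 = 94)
d(m) = 91 (d(m) = -3 + 94 = 91)
√(d(184) + P(93, 178)) = √(91 + 93) = √184 = 2*√46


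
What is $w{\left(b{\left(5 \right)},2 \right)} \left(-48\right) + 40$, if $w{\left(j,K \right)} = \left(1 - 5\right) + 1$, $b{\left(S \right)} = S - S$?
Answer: $184$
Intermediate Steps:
$b{\left(S \right)} = 0$
$w{\left(j,K \right)} = -3$ ($w{\left(j,K \right)} = -4 + 1 = -3$)
$w{\left(b{\left(5 \right)},2 \right)} \left(-48\right) + 40 = \left(-3\right) \left(-48\right) + 40 = 144 + 40 = 184$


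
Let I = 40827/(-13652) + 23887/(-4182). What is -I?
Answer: 248421919/28546332 ≈ 8.7024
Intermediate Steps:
I = -248421919/28546332 (I = 40827*(-1/13652) + 23887*(-1/4182) = -40827/13652 - 23887/4182 = -248421919/28546332 ≈ -8.7024)
-I = -1*(-248421919/28546332) = 248421919/28546332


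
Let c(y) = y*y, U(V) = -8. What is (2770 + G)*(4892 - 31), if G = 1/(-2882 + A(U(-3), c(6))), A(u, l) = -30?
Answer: 39209987779/2912 ≈ 1.3465e+7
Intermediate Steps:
c(y) = y²
G = -1/2912 (G = 1/(-2882 - 30) = 1/(-2912) = -1/2912 ≈ -0.00034341)
(2770 + G)*(4892 - 31) = (2770 - 1/2912)*(4892 - 31) = (8066239/2912)*4861 = 39209987779/2912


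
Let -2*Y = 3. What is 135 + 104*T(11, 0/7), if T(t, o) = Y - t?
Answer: -1165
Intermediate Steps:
Y = -3/2 (Y = -1/2*3 = -3/2 ≈ -1.5000)
T(t, o) = -3/2 - t
135 + 104*T(11, 0/7) = 135 + 104*(-3/2 - 1*11) = 135 + 104*(-3/2 - 11) = 135 + 104*(-25/2) = 135 - 1300 = -1165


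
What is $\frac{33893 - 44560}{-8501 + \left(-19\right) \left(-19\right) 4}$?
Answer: $\frac{10667}{7057} \approx 1.5115$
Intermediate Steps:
$\frac{33893 - 44560}{-8501 + \left(-19\right) \left(-19\right) 4} = - \frac{10667}{-8501 + 361 \cdot 4} = - \frac{10667}{-8501 + 1444} = - \frac{10667}{-7057} = \left(-10667\right) \left(- \frac{1}{7057}\right) = \frac{10667}{7057}$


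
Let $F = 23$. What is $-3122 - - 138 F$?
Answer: $52$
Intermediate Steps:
$-3122 - - 138 F = -3122 - \left(-138\right) 23 = -3122 - -3174 = -3122 + 3174 = 52$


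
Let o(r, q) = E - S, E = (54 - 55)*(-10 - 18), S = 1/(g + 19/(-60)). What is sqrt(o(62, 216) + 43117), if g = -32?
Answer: sqrt(162213278885)/1939 ≈ 207.71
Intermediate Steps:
S = -60/1939 (S = 1/(-32 + 19/(-60)) = 1/(-32 + 19*(-1/60)) = 1/(-32 - 19/60) = 1/(-1939/60) = -60/1939 ≈ -0.030944)
E = 28 (E = -1*(-28) = 28)
o(r, q) = 54352/1939 (o(r, q) = 28 - 1*(-60/1939) = 28 + 60/1939 = 54352/1939)
sqrt(o(62, 216) + 43117) = sqrt(54352/1939 + 43117) = sqrt(83658215/1939) = sqrt(162213278885)/1939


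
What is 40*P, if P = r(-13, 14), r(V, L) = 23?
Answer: 920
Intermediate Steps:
P = 23
40*P = 40*23 = 920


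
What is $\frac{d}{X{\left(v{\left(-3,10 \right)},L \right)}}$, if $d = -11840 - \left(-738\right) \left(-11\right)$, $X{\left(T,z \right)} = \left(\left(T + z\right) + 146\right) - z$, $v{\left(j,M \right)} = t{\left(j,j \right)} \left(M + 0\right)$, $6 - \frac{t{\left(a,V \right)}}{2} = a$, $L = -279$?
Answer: $- \frac{9979}{163} \approx -61.221$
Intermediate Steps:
$t{\left(a,V \right)} = 12 - 2 a$
$v{\left(j,M \right)} = M \left(12 - 2 j\right)$ ($v{\left(j,M \right)} = \left(12 - 2 j\right) \left(M + 0\right) = \left(12 - 2 j\right) M = M \left(12 - 2 j\right)$)
$X{\left(T,z \right)} = 146 + T$ ($X{\left(T,z \right)} = \left(146 + T + z\right) - z = 146 + T$)
$d = -19958$ ($d = -11840 - 8118 = -19958$)
$\frac{d}{X{\left(v{\left(-3,10 \right)},L \right)}} = - \frac{19958}{146 + 2 \cdot 10 \left(6 - -3\right)} = - \frac{19958}{146 + 2 \cdot 10 \left(6 + 3\right)} = - \frac{19958}{146 + 2 \cdot 10 \cdot 9} = - \frac{19958}{146 + 180} = - \frac{19958}{326} = \left(-19958\right) \frac{1}{326} = - \frac{9979}{163}$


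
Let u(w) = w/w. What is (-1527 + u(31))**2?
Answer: 2328676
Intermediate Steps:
u(w) = 1
(-1527 + u(31))**2 = (-1527 + 1)**2 = (-1526)**2 = 2328676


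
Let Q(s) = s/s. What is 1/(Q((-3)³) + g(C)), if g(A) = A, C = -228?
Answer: -1/227 ≈ -0.0044053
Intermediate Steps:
Q(s) = 1
1/(Q((-3)³) + g(C)) = 1/(1 - 228) = 1/(-227) = -1/227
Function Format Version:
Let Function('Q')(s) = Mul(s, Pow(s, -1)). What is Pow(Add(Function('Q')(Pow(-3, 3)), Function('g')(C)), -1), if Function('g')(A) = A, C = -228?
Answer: Rational(-1, 227) ≈ -0.0044053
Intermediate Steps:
Function('Q')(s) = 1
Pow(Add(Function('Q')(Pow(-3, 3)), Function('g')(C)), -1) = Pow(Add(1, -228), -1) = Pow(-227, -1) = Rational(-1, 227)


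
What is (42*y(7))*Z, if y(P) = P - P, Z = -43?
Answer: 0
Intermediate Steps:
y(P) = 0
(42*y(7))*Z = (42*0)*(-43) = 0*(-43) = 0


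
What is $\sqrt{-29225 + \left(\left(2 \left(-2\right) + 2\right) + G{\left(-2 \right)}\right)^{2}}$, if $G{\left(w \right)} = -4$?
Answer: $17 i \sqrt{101} \approx 170.85 i$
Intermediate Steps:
$\sqrt{-29225 + \left(\left(2 \left(-2\right) + 2\right) + G{\left(-2 \right)}\right)^{2}} = \sqrt{-29225 + \left(\left(2 \left(-2\right) + 2\right) - 4\right)^{2}} = \sqrt{-29225 + \left(\left(-4 + 2\right) - 4\right)^{2}} = \sqrt{-29225 + \left(-2 - 4\right)^{2}} = \sqrt{-29225 + \left(-6\right)^{2}} = \sqrt{-29225 + 36} = \sqrt{-29189} = 17 i \sqrt{101}$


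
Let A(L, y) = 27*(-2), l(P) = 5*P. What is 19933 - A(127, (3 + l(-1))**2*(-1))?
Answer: 19987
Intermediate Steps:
A(L, y) = -54
19933 - A(127, (3 + l(-1))**2*(-1)) = 19933 - 1*(-54) = 19933 + 54 = 19987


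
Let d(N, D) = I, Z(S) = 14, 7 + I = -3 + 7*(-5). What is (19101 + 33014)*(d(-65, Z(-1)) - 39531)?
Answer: -2062503240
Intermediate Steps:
I = -45 (I = -7 + (-3 + 7*(-5)) = -7 + (-3 - 35) = -7 - 38 = -45)
d(N, D) = -45
(19101 + 33014)*(d(-65, Z(-1)) - 39531) = (19101 + 33014)*(-45 - 39531) = 52115*(-39576) = -2062503240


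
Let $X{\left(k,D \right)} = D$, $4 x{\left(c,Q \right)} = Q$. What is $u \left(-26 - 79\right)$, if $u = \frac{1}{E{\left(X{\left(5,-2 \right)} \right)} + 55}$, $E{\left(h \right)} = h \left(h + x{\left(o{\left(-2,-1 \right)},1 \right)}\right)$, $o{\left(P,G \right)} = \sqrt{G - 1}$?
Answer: $- \frac{70}{39} \approx -1.7949$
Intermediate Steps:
$o{\left(P,G \right)} = \sqrt{-1 + G}$
$x{\left(c,Q \right)} = \frac{Q}{4}$
$E{\left(h \right)} = h \left(\frac{1}{4} + h\right)$ ($E{\left(h \right)} = h \left(h + \frac{1}{4} \cdot 1\right) = h \left(h + \frac{1}{4}\right) = h \left(\frac{1}{4} + h\right)$)
$u = \frac{2}{117}$ ($u = \frac{1}{- 2 \left(\frac{1}{4} - 2\right) + 55} = \frac{1}{\left(-2\right) \left(- \frac{7}{4}\right) + 55} = \frac{1}{\frac{7}{2} + 55} = \frac{1}{\frac{117}{2}} = \frac{2}{117} \approx 0.017094$)
$u \left(-26 - 79\right) = \frac{2 \left(-26 - 79\right)}{117} = \frac{2}{117} \left(-105\right) = - \frac{70}{39}$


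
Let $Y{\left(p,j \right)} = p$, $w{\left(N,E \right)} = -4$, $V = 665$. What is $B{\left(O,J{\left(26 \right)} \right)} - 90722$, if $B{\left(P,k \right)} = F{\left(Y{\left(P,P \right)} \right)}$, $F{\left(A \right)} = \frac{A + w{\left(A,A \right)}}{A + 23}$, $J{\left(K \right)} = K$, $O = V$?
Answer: $- \frac{62416075}{688} \approx -90721.0$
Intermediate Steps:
$O = 665$
$F{\left(A \right)} = \frac{-4 + A}{23 + A}$ ($F{\left(A \right)} = \frac{A - 4}{A + 23} = \frac{-4 + A}{23 + A}$)
$B{\left(P,k \right)} = \frac{-4 + P}{23 + P}$
$B{\left(O,J{\left(26 \right)} \right)} - 90722 = \frac{-4 + 665}{23 + 665} - 90722 = \frac{1}{688} \cdot 661 - 90722 = \frac{661}{688} - 90722 = - \frac{62416075}{688}$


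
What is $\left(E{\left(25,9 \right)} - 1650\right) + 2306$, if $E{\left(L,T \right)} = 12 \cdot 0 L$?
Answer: $656$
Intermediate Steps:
$E{\left(L,T \right)} = 0$ ($E{\left(L,T \right)} = 12 \cdot 0 = 0$)
$\left(E{\left(25,9 \right)} - 1650\right) + 2306 = \left(0 - 1650\right) + 2306 = -1650 + 2306 = 656$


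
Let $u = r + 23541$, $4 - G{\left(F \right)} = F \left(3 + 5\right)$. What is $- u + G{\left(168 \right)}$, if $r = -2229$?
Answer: $-22652$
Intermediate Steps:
$G{\left(F \right)} = 4 - 8 F$ ($G{\left(F \right)} = 4 - F \left(3 + 5\right) = 4 - F 8 = 4 - 8 F$)
$u = 21312$ ($u = -2229 + 23541 = 21312$)
$- u + G{\left(168 \right)} = \left(-1\right) 21312 + \left(4 - 1344\right) = -21312 + \left(4 - 1344\right) = -21312 - 1340 = -22652$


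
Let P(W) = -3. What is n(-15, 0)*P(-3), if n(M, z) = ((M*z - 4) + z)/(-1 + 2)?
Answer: 12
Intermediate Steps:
n(M, z) = -4 + z + M*z (n(M, z) = ((-4 + M*z) + z)/1 = (-4 + z + M*z)*1 = -4 + z + M*z)
n(-15, 0)*P(-3) = (-4 + 0 - 15*0)*(-3) = (-4 + 0 + 0)*(-3) = -4*(-3) = 12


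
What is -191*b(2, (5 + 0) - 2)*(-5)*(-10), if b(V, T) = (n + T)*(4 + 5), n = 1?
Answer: -343800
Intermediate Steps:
b(V, T) = 9 + 9*T (b(V, T) = (1 + T)*(4 + 5) = (1 + T)*9 = 9 + 9*T)
-191*b(2, (5 + 0) - 2)*(-5)*(-10) = -191*(9 + 9*((5 + 0) - 2))*(-5)*(-10) = -191*(9 + 9*(5 - 2))*(-5)*(-10) = -191*(9 + 9*3)*(-5)*(-10) = -191*(9 + 27)*(-5)*(-10) = -191*36*(-5)*(-10) = -(-34380)*(-10) = -191*1800 = -343800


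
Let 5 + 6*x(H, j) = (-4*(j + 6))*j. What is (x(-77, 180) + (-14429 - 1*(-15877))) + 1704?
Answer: -115013/6 ≈ -19169.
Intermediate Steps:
x(H, j) = -5/6 + j*(-24 - 4*j)/6 (x(H, j) = -5/6 + ((-4*(j + 6))*j)/6 = -5/6 + ((-4*(6 + j))*j)/6 = -5/6 + ((-24 - 4*j)*j)/6 = -5/6 + (j*(-24 - 4*j))/6 = -5/6 + j*(-24 - 4*j)/6)
(x(-77, 180) + (-14429 - 1*(-15877))) + 1704 = ((-5/6 - 4*180 - 2/3*180**2) + (-14429 - 1*(-15877))) + 1704 = ((-5/6 - 720 - 2/3*32400) + (-14429 + 15877)) + 1704 = ((-5/6 - 720 - 21600) + 1448) + 1704 = (-133925/6 + 1448) + 1704 = -125237/6 + 1704 = -115013/6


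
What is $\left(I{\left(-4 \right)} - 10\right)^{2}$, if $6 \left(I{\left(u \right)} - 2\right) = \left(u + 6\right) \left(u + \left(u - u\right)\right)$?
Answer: $\frac{784}{9} \approx 87.111$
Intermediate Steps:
$I{\left(u \right)} = 2 + \frac{u \left(6 + u\right)}{6}$ ($I{\left(u \right)} = 2 + \frac{\left(u + 6\right) \left(u + \left(u - u\right)\right)}{6} = 2 + \frac{\left(6 + u\right) \left(u + 0\right)}{6} = 2 + \frac{\left(6 + u\right) u}{6} = 2 + \frac{u \left(6 + u\right)}{6}$)
$\left(I{\left(-4 \right)} - 10\right)^{2} = \left(\left(2 - 4 + \frac{\left(-4\right)^{2}}{6}\right) - 10\right)^{2} = \left(\left(2 - 4 + \frac{1}{6} \cdot 16\right) - 10\right)^{2} = \left(\left(2 - 4 + \frac{8}{3}\right) - 10\right)^{2} = \left(\frac{2}{3} - 10\right)^{2} = \left(- \frac{28}{3}\right)^{2} = \frac{784}{9}$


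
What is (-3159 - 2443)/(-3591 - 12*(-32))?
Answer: 5602/3207 ≈ 1.7468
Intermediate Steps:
(-3159 - 2443)/(-3591 - 12*(-32)) = -5602/(-3591 + 384) = -5602/(-3207) = -5602*(-1/3207) = 5602/3207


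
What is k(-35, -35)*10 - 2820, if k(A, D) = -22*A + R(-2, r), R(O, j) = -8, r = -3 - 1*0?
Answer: 4800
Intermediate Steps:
r = -3 (r = -3 + 0 = -3)
k(A, D) = -8 - 22*A (k(A, D) = -22*A - 8 = -8 - 22*A)
k(-35, -35)*10 - 2820 = (-8 - 22*(-35))*10 - 2820 = (-8 + 770)*10 - 2820 = 762*10 - 2820 = 7620 - 2820 = 4800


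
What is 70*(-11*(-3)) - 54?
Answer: 2256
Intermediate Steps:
70*(-11*(-3)) - 54 = 70*33 - 54 = 2310 - 54 = 2256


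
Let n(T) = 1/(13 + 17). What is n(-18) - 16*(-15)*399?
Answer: 2872801/30 ≈ 95760.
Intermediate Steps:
n(T) = 1/30
n(-18) - 16*(-15)*399 = 1/30 - 16*(-15)*399 = 1/30 + 240*399 = 1/30 + 95760 = 2872801/30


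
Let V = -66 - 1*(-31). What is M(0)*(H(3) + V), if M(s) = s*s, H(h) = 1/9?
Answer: 0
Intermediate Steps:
H(h) = ⅑
M(s) = s²
V = -35 (V = -66 + 31 = -35)
M(0)*(H(3) + V) = 0²*(⅑ - 35) = 0*(-314/9) = 0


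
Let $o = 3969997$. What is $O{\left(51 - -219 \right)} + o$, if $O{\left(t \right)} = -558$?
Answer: $3969439$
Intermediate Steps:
$O{\left(51 - -219 \right)} + o = -558 + 3969997 = 3969439$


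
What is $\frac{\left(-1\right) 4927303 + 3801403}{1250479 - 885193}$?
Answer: $- \frac{187650}{60881} \approx -3.0822$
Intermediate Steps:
$\frac{\left(-1\right) 4927303 + 3801403}{1250479 - 885193} = \frac{-4927303 + 3801403}{365286} = \left(-1125900\right) \frac{1}{365286} = - \frac{187650}{60881}$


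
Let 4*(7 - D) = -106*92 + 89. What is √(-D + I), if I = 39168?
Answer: √146981/2 ≈ 191.69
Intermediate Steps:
D = 9691/4 (D = 7 - (-106*92 + 89)/4 = 7 - (-9752 + 89)/4 = 7 - ¼*(-9663) = 7 + 9663/4 = 9691/4 ≈ 2422.8)
√(-D + I) = √(-1*9691/4 + 39168) = √(-9691/4 + 39168) = √(146981/4) = √146981/2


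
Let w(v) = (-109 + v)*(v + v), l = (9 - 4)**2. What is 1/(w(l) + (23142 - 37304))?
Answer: -1/18362 ≈ -5.4460e-5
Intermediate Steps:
l = 25 (l = 5**2 = 25)
w(v) = 2*v*(-109 + v) (w(v) = (-109 + v)*(2*v) = 2*v*(-109 + v))
1/(w(l) + (23142 - 37304)) = 1/(2*25*(-109 + 25) + (23142 - 37304)) = 1/(2*25*(-84) - 14162) = 1/(-4200 - 14162) = 1/(-18362) = -1/18362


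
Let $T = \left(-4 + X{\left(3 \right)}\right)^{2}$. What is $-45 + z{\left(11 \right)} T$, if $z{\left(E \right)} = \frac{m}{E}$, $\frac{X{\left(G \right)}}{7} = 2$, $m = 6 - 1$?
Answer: $\frac{5}{11} \approx 0.45455$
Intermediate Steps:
$m = 5$
$X{\left(G \right)} = 14$ ($X{\left(G \right)} = 7 \cdot 2 = 14$)
$z{\left(E \right)} = \frac{5}{E}$
$T = 100$ ($T = \left(-4 + 14\right)^{2} = 10^{2} = 100$)
$-45 + z{\left(11 \right)} T = -45 + \frac{5}{11} \cdot 100 = -45 + \frac{500}{11} = \frac{5}{11}$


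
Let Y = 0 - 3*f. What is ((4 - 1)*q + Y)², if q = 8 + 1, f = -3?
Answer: 1296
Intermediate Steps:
q = 9
Y = 9 (Y = 0 - 3*(-3) = 0 + 9 = 9)
((4 - 1)*q + Y)² = ((4 - 1)*9 + 9)² = (3*9 + 9)² = (27 + 9)² = 36² = 1296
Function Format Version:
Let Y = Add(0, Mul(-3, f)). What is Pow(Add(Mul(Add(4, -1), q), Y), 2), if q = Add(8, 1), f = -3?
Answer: 1296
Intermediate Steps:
q = 9
Y = 9 (Y = Add(0, Mul(-3, -3)) = Add(0, 9) = 9)
Pow(Add(Mul(Add(4, -1), q), Y), 2) = Pow(Add(Mul(Add(4, -1), 9), 9), 2) = Pow(Add(Mul(3, 9), 9), 2) = Pow(Add(27, 9), 2) = Pow(36, 2) = 1296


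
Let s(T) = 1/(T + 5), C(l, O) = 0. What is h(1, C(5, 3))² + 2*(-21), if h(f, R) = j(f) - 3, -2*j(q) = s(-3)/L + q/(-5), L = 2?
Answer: -52559/1600 ≈ -32.849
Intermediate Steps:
s(T) = 1/(5 + T)
j(q) = -⅛ + q/10 (j(q) = -(1/((5 - 3)*2) + q/(-5))/2 = -((½)/2 + q*(-⅕))/2 = -((½)*(½) - q/5)/2 = -(¼ - q/5)/2 = -⅛ + q/10)
h(f, R) = -25/8 + f/10 (h(f, R) = (-⅛ + f/10) - 3 = -25/8 + f/10)
h(1, C(5, 3))² + 2*(-21) = (-25/8 + (⅒)*1)² + 2*(-21) = (-25/8 + ⅒)² - 42 = (-121/40)² - 42 = 14641/1600 - 42 = -52559/1600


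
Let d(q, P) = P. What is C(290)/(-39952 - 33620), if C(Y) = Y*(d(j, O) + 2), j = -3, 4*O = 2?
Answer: -725/73572 ≈ -0.0098543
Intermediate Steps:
O = 1/2 (O = (1/4)*2 = 1/2 ≈ 0.50000)
C(Y) = 5*Y/2 (C(Y) = Y*(1/2 + 2) = Y*(5/2) = 5*Y/2)
C(290)/(-39952 - 33620) = ((5/2)*290)/(-39952 - 33620) = 725/(-73572) = 725*(-1/73572) = -725/73572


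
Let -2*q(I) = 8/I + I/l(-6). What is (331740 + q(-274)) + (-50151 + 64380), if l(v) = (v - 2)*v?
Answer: 2275111009/6576 ≈ 3.4597e+5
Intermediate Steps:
l(v) = v*(-2 + v) (l(v) = (-2 + v)*v = v*(-2 + v))
q(I) = -4/I - I/96 (q(I) = -(8/I + I/((-6*(-2 - 6))))/2 = -(8/I + I/((-6*(-8))))/2 = -(8/I + I/48)/2 = -4/I - I/96)
(331740 + q(-274)) + (-50151 + 64380) = (331740 + (-4/(-274) - 1/96*(-274))) + (-50151 + 64380) = (331740 + (-4*(-1/274) + 137/48)) + 14229 = (331740 + (2/137 + 137/48)) + 14229 = (331740 + 18865/6576) + 14229 = 2181541105/6576 + 14229 = 2275111009/6576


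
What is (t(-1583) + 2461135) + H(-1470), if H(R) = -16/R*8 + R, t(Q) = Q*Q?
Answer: 3649682254/735 ≈ 4.9656e+6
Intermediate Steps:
t(Q) = Q²
H(R) = R - 128/R (H(R) = -128/R + R = R - 128/R)
(t(-1583) + 2461135) + H(-1470) = ((-1583)² + 2461135) + (-1470 - 128/(-1470)) = (2505889 + 2461135) + (-1470 - 128*(-1/1470)) = 4967024 + (-1470 + 64/735) = 4967024 - 1080386/735 = 3649682254/735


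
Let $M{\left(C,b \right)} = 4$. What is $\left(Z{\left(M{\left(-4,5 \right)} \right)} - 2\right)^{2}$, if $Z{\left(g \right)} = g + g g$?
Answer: $324$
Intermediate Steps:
$Z{\left(g \right)} = g + g^{2}$
$\left(Z{\left(M{\left(-4,5 \right)} \right)} - 2\right)^{2} = \left(4 \left(1 + 4\right) - 2\right)^{2} = \left(4 \cdot 5 - 2\right)^{2} = \left(20 - 2\right)^{2} = 18^{2} = 324$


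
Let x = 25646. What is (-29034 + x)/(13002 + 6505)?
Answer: -3388/19507 ≈ -0.17368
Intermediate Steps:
(-29034 + x)/(13002 + 6505) = (-29034 + 25646)/(13002 + 6505) = -3388/19507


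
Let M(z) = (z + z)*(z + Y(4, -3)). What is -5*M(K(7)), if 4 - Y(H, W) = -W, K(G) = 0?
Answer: 0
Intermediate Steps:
Y(H, W) = 4 + W (Y(H, W) = 4 - (-1)*W = 4 + W)
M(z) = 2*z*(1 + z) (M(z) = (z + z)*(z + (4 - 3)) = (2*z)*(z + 1) = (2*z)*(1 + z) = 2*z*(1 + z))
-5*M(K(7)) = -10*0*(1 + 0) = -10*0 = -5*0 = 0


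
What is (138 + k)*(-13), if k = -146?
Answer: 104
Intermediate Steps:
(138 + k)*(-13) = (138 - 146)*(-13) = -8*(-13) = 104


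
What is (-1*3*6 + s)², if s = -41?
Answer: 3481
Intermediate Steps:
(-1*3*6 + s)² = (-1*3*6 - 41)² = (-3*6 - 41)² = (-18 - 41)² = (-59)² = 3481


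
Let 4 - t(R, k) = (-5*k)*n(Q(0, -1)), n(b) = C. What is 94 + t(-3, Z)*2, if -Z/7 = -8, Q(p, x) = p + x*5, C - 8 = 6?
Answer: 7942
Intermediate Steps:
C = 14 (C = 8 + 6 = 14)
Q(p, x) = p + 5*x
Z = 56 (Z = -7*(-8) = 56)
n(b) = 14
t(R, k) = 4 + 70*k (t(R, k) = 4 - (-5*k)*14 = 4 - (-70)*k = 4 + 70*k)
94 + t(-3, Z)*2 = 94 + (4 + 70*56)*2 = 94 + (4 + 3920)*2 = 94 + 3924*2 = 94 + 7848 = 7942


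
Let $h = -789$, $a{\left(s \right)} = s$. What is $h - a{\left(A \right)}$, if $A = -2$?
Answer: $-787$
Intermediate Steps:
$h - a{\left(A \right)} = -789 - -2 = -789 + 2 = -787$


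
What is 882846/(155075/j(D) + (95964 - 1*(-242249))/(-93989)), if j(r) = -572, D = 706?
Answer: -47463308860968/14768802011 ≈ -3213.8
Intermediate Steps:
882846/(155075/j(D) + (95964 - 1*(-242249))/(-93989)) = 882846/(155075/(-572) + (95964 - 1*(-242249))/(-93989)) = 882846/(155075*(-1/572) + (95964 + 242249)*(-1/93989)) = 882846/(-155075/572 + 338213*(-1/93989)) = 882846/(-155075/572 - 338213/93989) = 882846/(-14768802011/53761708) = 882846*(-53761708/14768802011) = -47463308860968/14768802011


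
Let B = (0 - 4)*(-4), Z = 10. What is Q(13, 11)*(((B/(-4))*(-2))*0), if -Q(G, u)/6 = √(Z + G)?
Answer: 0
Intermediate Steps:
B = 16 (B = -4*(-4) = 16)
Q(G, u) = -6*√(10 + G)
Q(13, 11)*(((B/(-4))*(-2))*0) = (-6*√(10 + 13))*(((16/(-4))*(-2))*0) = (-6*√23)*(((16*(-¼))*(-2))*0) = (-6*√23)*(-4*(-2)*0) = (-6*√23)*(8*0) = -6*√23*0 = 0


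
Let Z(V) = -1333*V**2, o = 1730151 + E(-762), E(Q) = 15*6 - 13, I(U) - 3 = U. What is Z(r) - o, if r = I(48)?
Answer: -5197361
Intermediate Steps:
I(U) = 3 + U
r = 51 (r = 3 + 48 = 51)
E(Q) = 77 (E(Q) = 90 - 13 = 77)
o = 1730228 (o = 1730151 + 77 = 1730228)
Z(r) - o = -1333*51**2 - 1*1730228 = -1333*2601 - 1730228 = -3467133 - 1730228 = -5197361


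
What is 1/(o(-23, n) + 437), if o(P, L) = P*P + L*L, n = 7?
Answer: 1/1015 ≈ 0.00098522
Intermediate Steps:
o(P, L) = L² + P² (o(P, L) = P² + L² = L² + P²)
1/(o(-23, n) + 437) = 1/((7² + (-23)²) + 437) = 1/((49 + 529) + 437) = 1/(578 + 437) = 1/1015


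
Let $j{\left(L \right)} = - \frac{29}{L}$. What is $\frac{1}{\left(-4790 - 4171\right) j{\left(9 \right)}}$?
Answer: $\frac{3}{86623} \approx 3.4633 \cdot 10^{-5}$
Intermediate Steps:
$\frac{1}{\left(-4790 - 4171\right) j{\left(9 \right)}} = \frac{1}{\left(-4790 - 4171\right) \left(- \frac{29}{9}\right)} = \frac{1}{\left(-8961\right) \left(\left(-29\right) \frac{1}{9}\right)} = - \frac{1}{8961 \left(- \frac{29}{9}\right)} = \left(- \frac{1}{8961}\right) \left(- \frac{9}{29}\right) = \frac{3}{86623}$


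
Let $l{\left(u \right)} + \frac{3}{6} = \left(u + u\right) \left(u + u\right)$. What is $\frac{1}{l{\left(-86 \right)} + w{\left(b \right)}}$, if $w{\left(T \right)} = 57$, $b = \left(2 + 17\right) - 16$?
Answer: $\frac{2}{59281} \approx 3.3738 \cdot 10^{-5}$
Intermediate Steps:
$l{\left(u \right)} = - \frac{1}{2} + 4 u^{2}$ ($l{\left(u \right)} = - \frac{1}{2} + \left(u + u\right) \left(u + u\right) = - \frac{1}{2} + 2 u 2 u = - \frac{1}{2} + 4 u^{2}$)
$b = 3$ ($b = 19 - 16 = 3$)
$\frac{1}{l{\left(-86 \right)} + w{\left(b \right)}} = \frac{1}{\left(- \frac{1}{2} + 4 \left(-86\right)^{2}\right) + 57} = \frac{1}{\left(- \frac{1}{2} + 4 \cdot 7396\right) + 57} = \frac{1}{\left(- \frac{1}{2} + 29584\right) + 57} = \frac{1}{\frac{59167}{2} + 57} = \frac{1}{\frac{59281}{2}} = \frac{2}{59281}$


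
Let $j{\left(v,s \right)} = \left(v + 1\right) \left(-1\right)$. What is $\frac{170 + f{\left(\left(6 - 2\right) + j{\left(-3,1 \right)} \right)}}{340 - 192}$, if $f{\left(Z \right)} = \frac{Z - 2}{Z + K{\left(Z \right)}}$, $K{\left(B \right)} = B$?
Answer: $\frac{511}{444} \approx 1.1509$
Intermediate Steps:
$j{\left(v,s \right)} = -1 - v$ ($j{\left(v,s \right)} = \left(1 + v\right) \left(-1\right) = -1 - v$)
$f{\left(Z \right)} = \frac{-2 + Z}{2 Z}$ ($f{\left(Z \right)} = \frac{Z - 2}{Z + Z} = \frac{-2 + Z}{2 Z}$)
$\frac{170 + f{\left(\left(6 - 2\right) + j{\left(-3,1 \right)} \right)}}{340 - 192} = \frac{170 + \frac{-2 + \left(\left(6 - 2\right) - -2\right)}{2 \left(\left(6 - 2\right) - -2\right)}}{340 - 192} = \frac{170 + \frac{-2 + \left(4 + \left(-1 + 3\right)\right)}{2 \left(4 + \left(-1 + 3\right)\right)}}{148} = \left(170 + \frac{-2 + \left(4 + 2\right)}{2 \left(4 + 2\right)}\right) \frac{1}{148} = \left(170 + \frac{-2 + 6}{2 \cdot 6}\right) \frac{1}{148} = \left(170 + \frac{1}{2} \cdot \frac{1}{6} \cdot 4\right) \frac{1}{148} = \left(170 + \frac{1}{3}\right) \frac{1}{148} = \frac{511}{3} \cdot \frac{1}{148} = \frac{511}{444}$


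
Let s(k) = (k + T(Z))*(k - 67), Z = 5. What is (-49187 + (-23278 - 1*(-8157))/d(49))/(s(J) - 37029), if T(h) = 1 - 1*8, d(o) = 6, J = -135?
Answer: 310243/50070 ≈ 6.1962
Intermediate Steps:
T(h) = -7 (T(h) = 1 - 8 = -7)
s(k) = (-67 + k)*(-7 + k) (s(k) = (k - 7)*(k - 67) = (-7 + k)*(-67 + k) = (-67 + k)*(-7 + k))
(-49187 + (-23278 - 1*(-8157))/d(49))/(s(J) - 37029) = (-49187 + (-23278 - 1*(-8157))/6)/((469 + (-135)**2 - 74*(-135)) - 37029) = (-49187 + (-23278 + 8157)*(1/6))/((469 + 18225 + 9990) - 37029) = (-49187 - 15121*1/6)/(28684 - 37029) = (-49187 - 15121/6)/(-8345) = -310243/6*(-1/8345) = 310243/50070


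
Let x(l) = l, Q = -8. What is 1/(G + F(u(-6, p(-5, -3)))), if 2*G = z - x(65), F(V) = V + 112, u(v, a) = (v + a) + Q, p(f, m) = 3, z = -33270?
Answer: -2/33133 ≈ -6.0363e-5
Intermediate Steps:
u(v, a) = -8 + a + v (u(v, a) = (v + a) - 8 = (a + v) - 8 = -8 + a + v)
F(V) = 112 + V
G = -33335/2 (G = (-33270 - 1*65)/2 = (-33270 - 65)/2 = (½)*(-33335) = -33335/2 ≈ -16668.)
1/(G + F(u(-6, p(-5, -3)))) = 1/(-33335/2 + (112 + (-8 + 3 - 6))) = 1/(-33335/2 + (112 - 11)) = 1/(-33335/2 + 101) = 1/(-33133/2) = -2/33133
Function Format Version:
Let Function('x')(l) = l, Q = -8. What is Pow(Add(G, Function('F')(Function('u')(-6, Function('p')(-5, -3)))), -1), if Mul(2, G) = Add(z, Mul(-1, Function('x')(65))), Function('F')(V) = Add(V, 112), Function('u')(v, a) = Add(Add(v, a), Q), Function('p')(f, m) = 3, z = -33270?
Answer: Rational(-2, 33133) ≈ -6.0363e-5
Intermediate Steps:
Function('u')(v, a) = Add(-8, a, v) (Function('u')(v, a) = Add(Add(v, a), -8) = Add(Add(a, v), -8) = Add(-8, a, v))
Function('F')(V) = Add(112, V)
G = Rational(-33335, 2) (G = Mul(Rational(1, 2), Add(-33270, Mul(-1, 65))) = Mul(Rational(1, 2), Add(-33270, -65)) = Mul(Rational(1, 2), -33335) = Rational(-33335, 2) ≈ -16668.)
Pow(Add(G, Function('F')(Function('u')(-6, Function('p')(-5, -3)))), -1) = Pow(Add(Rational(-33335, 2), Add(112, Add(-8, 3, -6))), -1) = Pow(Add(Rational(-33335, 2), Add(112, -11)), -1) = Pow(Add(Rational(-33335, 2), 101), -1) = Pow(Rational(-33133, 2), -1) = Rational(-2, 33133)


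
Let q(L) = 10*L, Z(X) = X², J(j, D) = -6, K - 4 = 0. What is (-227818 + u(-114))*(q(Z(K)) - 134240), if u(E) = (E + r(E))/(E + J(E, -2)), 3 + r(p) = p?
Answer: 30545579336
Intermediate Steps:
K = 4 (K = 4 + 0 = 4)
r(p) = -3 + p
u(E) = (-3 + 2*E)/(-6 + E) (u(E) = (E + (-3 + E))/(E - 6) = (-3 + 2*E)/(-6 + E))
(-227818 + u(-114))*(q(Z(K)) - 134240) = (-227818 + (-3 + 2*(-114))/(-6 - 114))*(10*4² - 134240) = (-227818 + (-3 - 228)/(-120))*(10*16 - 134240) = (-227818 - 1/120*(-231))*(160 - 134240) = (-227818 + 77/40)*(-134080) = -9112643/40*(-134080) = 30545579336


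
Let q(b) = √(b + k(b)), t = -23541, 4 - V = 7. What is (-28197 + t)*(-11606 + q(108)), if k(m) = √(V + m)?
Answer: 600471228 - 51738*√(108 + √105) ≈ 5.9991e+8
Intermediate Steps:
V = -3 (V = 4 - 1*7 = 4 - 7 = -3)
k(m) = √(-3 + m)
q(b) = √(b + √(-3 + b))
(-28197 + t)*(-11606 + q(108)) = (-28197 - 23541)*(-11606 + √(108 + √(-3 + 108))) = -51738*(-11606 + √(108 + √105)) = 600471228 - 51738*√(108 + √105)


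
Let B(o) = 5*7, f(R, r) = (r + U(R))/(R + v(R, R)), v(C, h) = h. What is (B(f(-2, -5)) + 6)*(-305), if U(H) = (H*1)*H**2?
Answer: -12505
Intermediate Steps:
U(H) = H**3 (U(H) = H*H**2 = H**3)
f(R, r) = (r + R**3)/(2*R) (f(R, r) = (r + R**3)/(R + R) = (r + R**3)/((2*R)) = (r + R**3)*(1/(2*R)) = (r + R**3)/(2*R))
B(o) = 35
(B(f(-2, -5)) + 6)*(-305) = (35 + 6)*(-305) = 41*(-305) = -12505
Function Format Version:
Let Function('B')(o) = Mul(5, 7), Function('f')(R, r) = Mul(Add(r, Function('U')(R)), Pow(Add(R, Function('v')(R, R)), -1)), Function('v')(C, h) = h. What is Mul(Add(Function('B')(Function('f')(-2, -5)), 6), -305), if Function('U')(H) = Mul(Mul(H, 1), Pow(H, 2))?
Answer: -12505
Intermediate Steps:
Function('U')(H) = Pow(H, 3) (Function('U')(H) = Mul(H, Pow(H, 2)) = Pow(H, 3))
Function('f')(R, r) = Mul(Rational(1, 2), Pow(R, -1), Add(r, Pow(R, 3))) (Function('f')(R, r) = Mul(Add(r, Pow(R, 3)), Pow(Add(R, R), -1)) = Mul(Add(r, Pow(R, 3)), Pow(Mul(2, R), -1)) = Mul(Add(r, Pow(R, 3)), Mul(Rational(1, 2), Pow(R, -1))) = Mul(Rational(1, 2), Pow(R, -1), Add(r, Pow(R, 3))))
Function('B')(o) = 35
Mul(Add(Function('B')(Function('f')(-2, -5)), 6), -305) = Mul(Add(35, 6), -305) = Mul(41, -305) = -12505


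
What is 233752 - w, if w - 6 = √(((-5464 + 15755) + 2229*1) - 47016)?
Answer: 233746 - 56*I*√11 ≈ 2.3375e+5 - 185.73*I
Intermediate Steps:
w = 6 + 56*I*√11 (w = 6 + √(((-5464 + 15755) + 2229*1) - 47016) = 6 + √((10291 + 2229) - 47016) = 6 + √(12520 - 47016) = 6 + √(-34496) = 6 + 56*I*√11 ≈ 6.0 + 185.73*I)
233752 - w = 233752 - (6 + 56*I*√11) = 233752 + (-6 - 56*I*√11) = 233746 - 56*I*√11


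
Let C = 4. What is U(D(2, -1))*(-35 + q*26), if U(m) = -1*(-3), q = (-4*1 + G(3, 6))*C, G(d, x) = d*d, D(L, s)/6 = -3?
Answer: 1455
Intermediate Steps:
D(L, s) = -18 (D(L, s) = 6*(-3) = -18)
G(d, x) = d²
q = 20 (q = (-4*1 + 3²)*4 = (-4 + 9)*4 = 5*4 = 20)
U(m) = 3
U(D(2, -1))*(-35 + q*26) = 3*(-35 + 20*26) = 3*(-35 + 520) = 3*485 = 1455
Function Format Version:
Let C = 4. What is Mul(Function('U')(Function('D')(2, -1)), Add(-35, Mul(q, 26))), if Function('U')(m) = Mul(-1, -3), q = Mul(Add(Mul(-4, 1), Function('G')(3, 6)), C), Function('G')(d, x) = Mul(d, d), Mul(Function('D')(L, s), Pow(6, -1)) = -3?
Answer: 1455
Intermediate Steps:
Function('D')(L, s) = -18 (Function('D')(L, s) = Mul(6, -3) = -18)
Function('G')(d, x) = Pow(d, 2)
q = 20 (q = Mul(Add(Mul(-4, 1), Pow(3, 2)), 4) = Mul(Add(-4, 9), 4) = Mul(5, 4) = 20)
Function('U')(m) = 3
Mul(Function('U')(Function('D')(2, -1)), Add(-35, Mul(q, 26))) = Mul(3, Add(-35, Mul(20, 26))) = Mul(3, Add(-35, 520)) = Mul(3, 485) = 1455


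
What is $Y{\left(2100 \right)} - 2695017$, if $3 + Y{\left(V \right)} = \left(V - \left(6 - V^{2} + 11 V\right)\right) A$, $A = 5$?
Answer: $19249950$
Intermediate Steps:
$Y{\left(V \right)} = -33 - 50 V + 5 V^{2}$ ($Y{\left(V \right)} = -3 + \left(V - \left(6 - V^{2} + 11 V\right)\right) 5 = -3 + \left(-6 + V^{2} - 10 V\right) 5 = -3 - \left(30 - 5 V^{2} + 50 V\right) = -33 - 50 V + 5 V^{2}$)
$Y{\left(2100 \right)} - 2695017 = \left(-33 - 105000 + 5 \cdot 2100^{2}\right) - 2695017 = \left(-33 - 105000 + 5 \cdot 4410000\right) - 2695017 = \left(-33 - 105000 + 22050000\right) - 2695017 = 21944967 - 2695017 = 19249950$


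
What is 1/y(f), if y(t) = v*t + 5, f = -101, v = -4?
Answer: 1/409 ≈ 0.0024450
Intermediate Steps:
y(t) = 5 - 4*t (y(t) = -4*t + 5 = 5 - 4*t)
1/y(f) = 1/(5 - 4*(-101)) = 1/(5 + 404) = 1/409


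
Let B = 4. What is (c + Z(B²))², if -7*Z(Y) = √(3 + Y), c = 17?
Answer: (119 - √19)²/49 ≈ 268.22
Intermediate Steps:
Z(Y) = -√(3 + Y)/7
(c + Z(B²))² = (17 - √(3 + 4²)/7)² = (17 - √(3 + 16)/7)² = (17 - √19/7)²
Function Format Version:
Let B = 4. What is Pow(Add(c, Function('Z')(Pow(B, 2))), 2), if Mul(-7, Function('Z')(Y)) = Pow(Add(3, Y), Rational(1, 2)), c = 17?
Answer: Mul(Rational(1, 49), Pow(Add(119, Mul(-1, Pow(19, Rational(1, 2)))), 2)) ≈ 268.22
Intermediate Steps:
Function('Z')(Y) = Mul(Rational(-1, 7), Pow(Add(3, Y), Rational(1, 2)))
Pow(Add(c, Function('Z')(Pow(B, 2))), 2) = Pow(Add(17, Mul(Rational(-1, 7), Pow(Add(3, Pow(4, 2)), Rational(1, 2)))), 2) = Pow(Add(17, Mul(Rational(-1, 7), Pow(Add(3, 16), Rational(1, 2)))), 2) = Pow(Add(17, Mul(Rational(-1, 7), Pow(19, Rational(1, 2)))), 2)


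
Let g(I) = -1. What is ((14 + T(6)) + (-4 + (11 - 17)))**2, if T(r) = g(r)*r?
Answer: 4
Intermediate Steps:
T(r) = -r
((14 + T(6)) + (-4 + (11 - 17)))**2 = ((14 - 1*6) + (-4 + (11 - 17)))**2 = ((14 - 6) + (-4 - 6))**2 = (8 - 10)**2 = (-2)**2 = 4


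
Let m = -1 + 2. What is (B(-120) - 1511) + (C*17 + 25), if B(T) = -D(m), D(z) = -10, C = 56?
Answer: -524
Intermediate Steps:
m = 1
B(T) = 10 (B(T) = -1*(-10) = 10)
(B(-120) - 1511) + (C*17 + 25) = (10 - 1511) + (56*17 + 25) = -1501 + (952 + 25) = -1501 + 977 = -524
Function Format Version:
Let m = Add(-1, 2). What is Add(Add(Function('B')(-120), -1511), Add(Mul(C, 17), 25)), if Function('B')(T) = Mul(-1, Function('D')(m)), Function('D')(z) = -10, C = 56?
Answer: -524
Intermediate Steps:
m = 1
Function('B')(T) = 10 (Function('B')(T) = Mul(-1, -10) = 10)
Add(Add(Function('B')(-120), -1511), Add(Mul(C, 17), 25)) = Add(Add(10, -1511), Add(Mul(56, 17), 25)) = Add(-1501, Add(952, 25)) = Add(-1501, 977) = -524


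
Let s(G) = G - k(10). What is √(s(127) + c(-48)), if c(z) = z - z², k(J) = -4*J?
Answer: I*√2185 ≈ 46.744*I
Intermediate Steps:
s(G) = 40 + G (s(G) = G - (-4)*10 = G - 1*(-40) = G + 40 = 40 + G)
√(s(127) + c(-48)) = √((40 + 127) - 48*(1 - 1*(-48))) = √(167 - 48*(1 + 48)) = √(167 - 48*49) = √(167 - 2352) = √(-2185) = I*√2185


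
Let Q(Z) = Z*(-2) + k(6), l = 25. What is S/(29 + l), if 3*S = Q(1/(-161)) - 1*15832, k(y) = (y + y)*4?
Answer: -141179/1449 ≈ -97.432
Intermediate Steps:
k(y) = 8*y (k(y) = (2*y)*4 = 8*y)
Q(Z) = 48 - 2*Z (Q(Z) = Z*(-2) + 8*6 = -2*Z + 48 = 48 - 2*Z)
S = -847074/161 (S = ((48 - 2/(-161)) - 1*15832)/3 = ((48 - 2*(-1/161)) - 15832)/3 = ((48 + 2/161) - 15832)/3 = (7730/161 - 15832)/3 = (⅓)*(-2541222/161) = -847074/161 ≈ -5261.3)
S/(29 + l) = -847074/161/(29 + 25) = -847074/161/54 = (1/54)*(-847074/161) = -141179/1449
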